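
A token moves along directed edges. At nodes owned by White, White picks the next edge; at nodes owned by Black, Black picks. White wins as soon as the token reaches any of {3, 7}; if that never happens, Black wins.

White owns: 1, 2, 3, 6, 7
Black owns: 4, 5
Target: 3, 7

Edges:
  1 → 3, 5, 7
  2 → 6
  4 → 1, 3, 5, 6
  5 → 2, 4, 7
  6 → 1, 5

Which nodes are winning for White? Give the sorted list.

1, 2, 3, 6, 7

A0 = {3, 7}
A1: add {1} — 1 (White) has 1→3.
A2: add {6} — 6 (White) has 6→1.
A3: add {2} — 2 (White) has 2→6.
A4 = A3; e.g. 4 (Black) can still go to 5. Fixed point.
White's winning region = {1, 2, 3, 6, 7}.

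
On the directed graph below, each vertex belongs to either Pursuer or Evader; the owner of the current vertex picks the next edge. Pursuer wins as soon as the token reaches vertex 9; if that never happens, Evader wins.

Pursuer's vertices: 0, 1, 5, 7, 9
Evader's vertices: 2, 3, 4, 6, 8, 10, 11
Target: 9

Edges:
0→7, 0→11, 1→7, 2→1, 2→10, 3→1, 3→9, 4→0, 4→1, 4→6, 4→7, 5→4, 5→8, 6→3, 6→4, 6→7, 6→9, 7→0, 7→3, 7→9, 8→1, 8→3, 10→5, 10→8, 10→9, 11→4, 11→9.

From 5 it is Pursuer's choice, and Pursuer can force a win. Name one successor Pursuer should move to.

A0 = {9}
A1: add {7} — 7 (Pursuer) has 7→9.
A2: add {0, 1} — 0 (Pursuer) has 0→7; 1 (Pursuer) has 1→7.
A3: add {3} — 3 (Evader): all of {1, 9} already in.
A4: add {8} — 8 (Evader): all of {1, 3} already in.
A5: add {5} — 5 (Pursuer) has 5→8.
A6: add {10} — 10 (Evader): all of {5, 8, 9} already in.
A7: add {2} — 2 (Evader): all of {1, 10} already in.
A8 = A7; e.g. 4 (Evader) can still go to 6. Fixed point.
From 5, successor 8 is in the attractor (rank 4); the other successor 4 is not.

8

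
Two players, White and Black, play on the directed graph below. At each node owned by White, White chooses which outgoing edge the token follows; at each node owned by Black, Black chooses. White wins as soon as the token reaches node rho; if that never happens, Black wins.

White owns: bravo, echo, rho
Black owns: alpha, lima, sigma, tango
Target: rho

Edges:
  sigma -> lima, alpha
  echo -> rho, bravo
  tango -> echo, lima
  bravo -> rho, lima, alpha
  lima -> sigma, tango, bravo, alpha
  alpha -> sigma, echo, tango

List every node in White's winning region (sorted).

bravo, echo, rho

A0 = {rho}
A1: add {bravo, echo} — echo (White) has echo→rho; bravo (White) has bravo→rho.
A2 = A1; e.g. sigma (Black) can still go to lima. Fixed point.
White's winning region = {bravo, echo, rho}.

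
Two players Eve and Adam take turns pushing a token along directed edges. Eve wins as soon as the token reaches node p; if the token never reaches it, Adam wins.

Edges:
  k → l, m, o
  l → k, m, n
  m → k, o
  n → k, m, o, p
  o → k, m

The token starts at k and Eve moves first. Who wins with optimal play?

Adam

Track states (vertex, player-to-move).
A0 = {(p,Eve), (p,Adam)}
A1: add {(n,Eve)}.
A2 = A1; e.g. (k,Eve) stays out. (k,Eve) never enters ⇒ Adam avoids the target.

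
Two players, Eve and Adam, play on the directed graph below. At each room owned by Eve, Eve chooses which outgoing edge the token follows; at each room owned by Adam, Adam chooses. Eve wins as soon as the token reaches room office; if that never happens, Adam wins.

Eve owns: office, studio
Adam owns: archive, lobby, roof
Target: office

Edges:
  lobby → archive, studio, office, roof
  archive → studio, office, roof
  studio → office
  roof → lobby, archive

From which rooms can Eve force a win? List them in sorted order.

office, studio

A0 = {office}
A1: add {studio} — studio (Eve) has studio→office.
A2 = A1; e.g. lobby (Adam) can still go to archive. Fixed point.
Eve's winning region = {office, studio}.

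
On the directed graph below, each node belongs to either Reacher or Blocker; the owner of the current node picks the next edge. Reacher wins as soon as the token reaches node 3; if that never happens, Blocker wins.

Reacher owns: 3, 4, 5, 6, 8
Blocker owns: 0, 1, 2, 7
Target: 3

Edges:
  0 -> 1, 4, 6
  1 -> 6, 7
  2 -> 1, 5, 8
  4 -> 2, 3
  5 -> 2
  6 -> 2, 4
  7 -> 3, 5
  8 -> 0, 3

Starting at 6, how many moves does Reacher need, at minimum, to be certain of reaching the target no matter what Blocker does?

2

A0 = {3}
A1: add {4, 8} — 4 (Reacher) has 4→3; 8 (Reacher) has 8→3.
A2: add {6} — 6 (Reacher) has 6→4.
A3 = A2; e.g. 0 (Blocker) can still go to 1. Fixed point.
6 enters the attractor at level 2, so Reacher can force the target in 2 moves from there.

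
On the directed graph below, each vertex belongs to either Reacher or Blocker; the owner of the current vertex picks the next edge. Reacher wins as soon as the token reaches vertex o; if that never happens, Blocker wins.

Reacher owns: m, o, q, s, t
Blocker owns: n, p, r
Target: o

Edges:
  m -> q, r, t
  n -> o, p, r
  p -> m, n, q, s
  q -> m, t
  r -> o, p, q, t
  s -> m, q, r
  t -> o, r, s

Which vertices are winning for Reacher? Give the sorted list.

A0 = {o}
A1: add {t} — t (Reacher) has t→o.
A2: add {m, q} — m (Reacher) has m→t; q (Reacher) has q→t.
A3: add {s} — s (Reacher) has s→m.
A4 = A3; e.g. n (Blocker) can still go to p. Fixed point.
Reacher's winning region = {m, o, q, s, t}.

m, o, q, s, t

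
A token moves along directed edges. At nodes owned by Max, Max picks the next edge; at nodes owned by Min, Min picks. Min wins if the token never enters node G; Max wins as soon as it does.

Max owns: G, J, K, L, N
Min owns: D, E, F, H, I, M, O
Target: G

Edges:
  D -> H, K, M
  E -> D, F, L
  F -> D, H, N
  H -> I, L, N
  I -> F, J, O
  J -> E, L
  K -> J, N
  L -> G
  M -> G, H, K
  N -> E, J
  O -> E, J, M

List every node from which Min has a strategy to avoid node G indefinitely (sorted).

A0 = {G}
A1: add {L} — L (Max) has L→G.
A2: add {J} — J (Max) has J→L.
A3: add {K, N} — K (Max) has K→J; N (Max) has N→J.
A4 = A3; e.g. D (Min) can still go to H. Fixed point.
Max's attractor = {G, J, K, L, N}; Min avoids the target exactly from the complement.

D, E, F, H, I, M, O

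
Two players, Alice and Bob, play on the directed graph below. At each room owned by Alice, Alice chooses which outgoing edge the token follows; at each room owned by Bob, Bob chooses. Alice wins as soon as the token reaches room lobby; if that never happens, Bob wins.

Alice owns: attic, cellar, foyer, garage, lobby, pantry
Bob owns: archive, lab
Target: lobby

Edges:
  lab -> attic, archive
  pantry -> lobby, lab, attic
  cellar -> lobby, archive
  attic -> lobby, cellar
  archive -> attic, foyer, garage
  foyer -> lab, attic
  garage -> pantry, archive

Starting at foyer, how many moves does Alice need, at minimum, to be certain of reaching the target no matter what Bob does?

2

A0 = {lobby}
A1: add {attic, cellar, pantry} — pantry (Alice) has pantry→lobby; attic (Alice) has attic→lobby; cellar (Alice) has cellar→lobby.
A2: add {foyer, garage} — foyer (Alice) has foyer→attic; garage (Alice) has garage→pantry.
foyer enters the attractor at level 2, so Alice can force the target in 2 moves from there.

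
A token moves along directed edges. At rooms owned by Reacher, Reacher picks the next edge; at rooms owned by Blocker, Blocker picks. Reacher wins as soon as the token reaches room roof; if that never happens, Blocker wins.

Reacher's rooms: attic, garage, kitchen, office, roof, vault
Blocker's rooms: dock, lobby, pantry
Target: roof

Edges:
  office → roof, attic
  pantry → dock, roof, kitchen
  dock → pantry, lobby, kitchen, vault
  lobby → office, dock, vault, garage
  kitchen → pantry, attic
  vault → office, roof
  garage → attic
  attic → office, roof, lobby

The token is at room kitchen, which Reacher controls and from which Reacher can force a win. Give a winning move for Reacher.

A0 = {roof}
A1: add {attic, office, vault} — office (Reacher) has office→roof; vault (Reacher) has vault→roof; attic (Reacher) has attic→roof.
A2: add {garage, kitchen} — kitchen (Reacher) has kitchen→attic; garage (Reacher) has garage→attic.
A3 = A2; e.g. pantry (Blocker) can still go to dock. Fixed point.
From kitchen, successor attic is in the attractor (rank 1); the other successor pantry is not.

attic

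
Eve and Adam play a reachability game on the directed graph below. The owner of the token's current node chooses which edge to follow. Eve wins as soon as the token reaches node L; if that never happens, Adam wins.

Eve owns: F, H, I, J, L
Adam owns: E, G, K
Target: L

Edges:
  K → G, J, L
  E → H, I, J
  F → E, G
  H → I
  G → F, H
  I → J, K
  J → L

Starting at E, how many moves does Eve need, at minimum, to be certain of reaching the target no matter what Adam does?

A0 = {L}
A1: add {J} — J (Eve) has J→L.
A2: add {I} — I (Eve) has I→J.
A3: add {H} — H (Eve) has H→I.
A4: add {E} — E (Adam): all of {H, I, J} already in.
E enters the attractor at level 4, so Eve can force the target in 4 moves from there.

4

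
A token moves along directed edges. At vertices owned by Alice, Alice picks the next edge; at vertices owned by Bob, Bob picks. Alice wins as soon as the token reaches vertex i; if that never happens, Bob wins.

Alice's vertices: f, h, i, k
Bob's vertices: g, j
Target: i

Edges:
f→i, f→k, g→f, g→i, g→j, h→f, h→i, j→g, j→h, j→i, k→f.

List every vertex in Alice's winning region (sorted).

A0 = {i}
A1: add {f, h} — f (Alice) has f→i; h (Alice) has h→i.
A2: add {k} — k (Alice) has k→f.
A3 = A2; e.g. g (Bob) can still go to j. Fixed point.
Alice's winning region = {f, h, i, k}.

f, h, i, k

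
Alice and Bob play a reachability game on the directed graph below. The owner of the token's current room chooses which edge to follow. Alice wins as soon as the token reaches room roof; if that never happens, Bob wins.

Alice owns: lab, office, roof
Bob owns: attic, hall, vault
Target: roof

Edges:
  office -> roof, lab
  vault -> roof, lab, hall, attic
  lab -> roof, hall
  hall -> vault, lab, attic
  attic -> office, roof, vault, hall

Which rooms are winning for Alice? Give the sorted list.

lab, office, roof

A0 = {roof}
A1: add {lab, office} — office (Alice) has office→roof; lab (Alice) has lab→roof.
A2 = A1; e.g. vault (Bob) can still go to hall. Fixed point.
Alice's winning region = {lab, office, roof}.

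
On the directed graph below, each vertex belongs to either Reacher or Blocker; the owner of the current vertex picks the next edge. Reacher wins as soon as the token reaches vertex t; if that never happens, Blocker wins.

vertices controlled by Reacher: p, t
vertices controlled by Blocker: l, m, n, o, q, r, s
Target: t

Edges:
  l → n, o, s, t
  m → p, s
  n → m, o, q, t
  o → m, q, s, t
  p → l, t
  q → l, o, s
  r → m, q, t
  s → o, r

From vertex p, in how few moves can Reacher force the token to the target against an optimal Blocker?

1

A0 = {t}
A1: add {p} — p (Reacher) has p→t.
A2 = A1; e.g. l (Blocker) can still go to n. Fixed point.
p enters the attractor at level 1, so Reacher can force the target in 1 move from there.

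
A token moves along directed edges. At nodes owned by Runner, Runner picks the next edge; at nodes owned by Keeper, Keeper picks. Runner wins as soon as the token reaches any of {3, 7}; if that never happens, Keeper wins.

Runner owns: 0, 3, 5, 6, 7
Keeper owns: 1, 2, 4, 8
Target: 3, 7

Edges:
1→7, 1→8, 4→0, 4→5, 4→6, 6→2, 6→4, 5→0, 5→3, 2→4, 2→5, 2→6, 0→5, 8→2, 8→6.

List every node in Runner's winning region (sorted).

A0 = {3, 7}
A1: add {5} — 5 (Runner) has 5→3.
A2: add {0} — 0 (Runner) has 0→5.
A3 = A2; e.g. 1 (Keeper) can still go to 8. Fixed point.
Runner's winning region = {0, 3, 5, 7}.

0, 3, 5, 7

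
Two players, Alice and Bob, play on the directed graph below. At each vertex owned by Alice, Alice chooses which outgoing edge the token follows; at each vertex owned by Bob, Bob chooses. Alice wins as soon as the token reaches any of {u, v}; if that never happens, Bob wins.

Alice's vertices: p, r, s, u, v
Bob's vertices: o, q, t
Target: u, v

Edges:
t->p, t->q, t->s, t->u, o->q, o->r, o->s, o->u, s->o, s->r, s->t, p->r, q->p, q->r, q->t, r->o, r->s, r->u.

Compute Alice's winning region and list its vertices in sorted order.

p, r, s, u, v

A0 = {u, v}
A1: add {r} — r (Alice) has r→u.
A2: add {p, s} — p (Alice) has p→r; s (Alice) has s→r.
A3 = A2; e.g. o (Bob) can still go to q. Fixed point.
Alice's winning region = {p, r, s, u, v}.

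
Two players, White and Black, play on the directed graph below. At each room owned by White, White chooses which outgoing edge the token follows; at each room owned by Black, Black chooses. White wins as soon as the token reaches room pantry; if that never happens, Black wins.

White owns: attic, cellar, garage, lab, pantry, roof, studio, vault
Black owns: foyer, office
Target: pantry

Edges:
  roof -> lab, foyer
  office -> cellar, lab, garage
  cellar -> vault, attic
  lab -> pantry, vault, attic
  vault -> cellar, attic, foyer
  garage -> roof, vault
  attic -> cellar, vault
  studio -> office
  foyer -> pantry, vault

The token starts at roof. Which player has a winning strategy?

White

A0 = {pantry}
A1: add {lab} — lab (White) has lab→pantry.
A2: add {roof} — roof (White) has roof→lab.
roof ∈ A2, so White can force the target.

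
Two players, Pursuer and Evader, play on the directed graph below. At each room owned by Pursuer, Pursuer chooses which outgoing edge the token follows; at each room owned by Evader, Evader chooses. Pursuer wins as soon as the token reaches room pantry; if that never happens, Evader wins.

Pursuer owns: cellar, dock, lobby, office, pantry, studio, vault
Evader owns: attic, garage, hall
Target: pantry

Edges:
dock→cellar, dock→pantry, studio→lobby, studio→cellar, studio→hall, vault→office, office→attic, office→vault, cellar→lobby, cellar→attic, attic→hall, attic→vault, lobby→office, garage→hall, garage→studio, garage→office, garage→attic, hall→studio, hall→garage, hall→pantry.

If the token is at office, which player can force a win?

A0 = {pantry}
A1: add {dock} — dock (Pursuer) has dock→pantry.
A2 = A1; e.g. lobby (Pursuer) has no edge into A1. Fixed point.
office never enters the attractor, so Evader can avoid the target forever.

Evader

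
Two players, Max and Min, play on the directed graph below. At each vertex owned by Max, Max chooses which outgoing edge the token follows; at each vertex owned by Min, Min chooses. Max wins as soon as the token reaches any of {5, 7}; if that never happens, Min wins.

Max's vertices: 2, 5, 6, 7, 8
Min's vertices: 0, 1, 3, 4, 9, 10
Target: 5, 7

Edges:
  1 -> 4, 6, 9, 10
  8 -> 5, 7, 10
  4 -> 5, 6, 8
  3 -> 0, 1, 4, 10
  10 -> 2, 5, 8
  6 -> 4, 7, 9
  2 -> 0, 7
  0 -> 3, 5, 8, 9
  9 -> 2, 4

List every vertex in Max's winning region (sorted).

1, 2, 4, 5, 6, 7, 8, 9, 10

A0 = {5, 7}
A1: add {2, 6, 8} — 2 (Max) has 2→7; 6 (Max) has 6→7; 8 (Max) has 8→5.
A2: add {4, 10} — 4 (Min): all of {5, 6, 8} already in; 10 (Min): all of {2, 5, 8} already in.
A3: add {9} — 9 (Min): all of {2, 4} already in.
A4: add {1} — 1 (Min): all of {4, 6, 9, 10} already in.
A5 = A4; e.g. 0 (Min) can still go to 3. Fixed point.
Max's winning region = {1, 2, 4, 5, 6, 7, 8, 9, 10}.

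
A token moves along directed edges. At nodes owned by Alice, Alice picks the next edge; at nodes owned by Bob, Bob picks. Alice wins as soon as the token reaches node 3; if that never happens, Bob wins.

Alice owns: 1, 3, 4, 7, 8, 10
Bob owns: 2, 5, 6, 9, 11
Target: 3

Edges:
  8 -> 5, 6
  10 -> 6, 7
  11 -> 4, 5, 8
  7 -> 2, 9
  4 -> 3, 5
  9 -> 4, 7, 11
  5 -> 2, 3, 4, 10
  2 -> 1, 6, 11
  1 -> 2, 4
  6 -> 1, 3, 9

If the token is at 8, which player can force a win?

A0 = {3}
A1: add {4} — 4 (Alice) has 4→3.
A2: add {1} — 1 (Alice) has 1→4.
A3 = A2; e.g. 2 (Bob) can still go to 6. Fixed point.
8 never enters the attractor, so Bob can avoid the target forever.

Bob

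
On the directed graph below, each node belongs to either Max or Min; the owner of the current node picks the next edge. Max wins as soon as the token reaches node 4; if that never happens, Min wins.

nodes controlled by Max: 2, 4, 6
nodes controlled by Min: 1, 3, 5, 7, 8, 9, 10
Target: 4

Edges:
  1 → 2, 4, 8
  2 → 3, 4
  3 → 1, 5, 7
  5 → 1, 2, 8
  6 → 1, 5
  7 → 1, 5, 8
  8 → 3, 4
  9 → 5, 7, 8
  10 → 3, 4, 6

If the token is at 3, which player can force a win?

A0 = {4}
A1: add {2} — 2 (Max) has 2→4.
A2 = A1; e.g. 1 (Min) can still go to 8. Fixed point.
3 never enters the attractor, so Min can avoid the target forever.

Min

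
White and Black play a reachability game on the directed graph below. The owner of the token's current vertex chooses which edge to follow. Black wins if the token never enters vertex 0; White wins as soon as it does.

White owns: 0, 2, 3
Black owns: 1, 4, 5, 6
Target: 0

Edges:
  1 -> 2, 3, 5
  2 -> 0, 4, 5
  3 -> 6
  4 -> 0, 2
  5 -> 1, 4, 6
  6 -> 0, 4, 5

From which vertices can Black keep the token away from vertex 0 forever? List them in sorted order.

A0 = {0}
A1: add {2} — 2 (White) has 2→0.
A2: add {4} — 4 (Black): all of {0, 2} already in.
A3 = A2; e.g. 1 (Black) can still go to 3. Fixed point.
White's attractor = {0, 2, 4}; Black avoids the target exactly from the complement.

1, 3, 5, 6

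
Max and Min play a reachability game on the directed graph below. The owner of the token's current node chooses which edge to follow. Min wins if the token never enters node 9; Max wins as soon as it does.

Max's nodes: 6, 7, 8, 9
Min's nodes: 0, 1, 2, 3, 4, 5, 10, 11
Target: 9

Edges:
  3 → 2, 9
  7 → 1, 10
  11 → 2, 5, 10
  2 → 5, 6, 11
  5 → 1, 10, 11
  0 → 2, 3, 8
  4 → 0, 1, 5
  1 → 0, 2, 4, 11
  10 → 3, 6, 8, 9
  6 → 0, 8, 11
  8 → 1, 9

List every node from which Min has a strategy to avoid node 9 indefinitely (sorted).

A0 = {9}
A1: add {8} — 8 (Max) has 8→9.
A2: add {6} — 6 (Max) has 6→8.
A3 = A2; e.g. 0 (Min) can still go to 2. Fixed point.
Max's attractor = {6, 8, 9}; Min avoids the target exactly from the complement.

0, 1, 2, 3, 4, 5, 7, 10, 11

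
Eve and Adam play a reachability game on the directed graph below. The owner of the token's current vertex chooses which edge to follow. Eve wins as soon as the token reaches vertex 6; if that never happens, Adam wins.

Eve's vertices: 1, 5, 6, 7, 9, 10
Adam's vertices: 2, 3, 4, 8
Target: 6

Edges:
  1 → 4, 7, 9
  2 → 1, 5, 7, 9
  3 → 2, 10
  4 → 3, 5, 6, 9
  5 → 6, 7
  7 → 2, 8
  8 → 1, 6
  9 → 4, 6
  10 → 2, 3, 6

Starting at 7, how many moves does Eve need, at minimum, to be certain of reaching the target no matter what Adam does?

4

A0 = {6}
A1: add {5, 9, 10} — 5 (Eve) has 5→6; 9 (Eve) has 9→6; 10 (Eve) has 10→6.
A2: add {1} — 1 (Eve) has 1→9.
A3: add {8} — 8 (Adam): all of {1, 6} already in.
A4: add {7} — 7 (Eve) has 7→8.
7 enters the attractor at level 4, so Eve can force the target in 4 moves from there.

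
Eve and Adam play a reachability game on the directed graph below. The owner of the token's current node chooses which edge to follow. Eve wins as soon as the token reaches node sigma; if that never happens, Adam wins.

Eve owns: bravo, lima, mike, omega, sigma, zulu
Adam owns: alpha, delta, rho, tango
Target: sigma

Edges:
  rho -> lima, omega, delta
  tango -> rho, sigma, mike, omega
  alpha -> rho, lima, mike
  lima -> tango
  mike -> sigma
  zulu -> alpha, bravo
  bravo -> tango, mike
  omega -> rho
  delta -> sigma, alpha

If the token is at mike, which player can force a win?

A0 = {sigma}
A1: add {mike} — mike (Eve) has mike→sigma.
mike ∈ A1, so Eve can force the target.

Eve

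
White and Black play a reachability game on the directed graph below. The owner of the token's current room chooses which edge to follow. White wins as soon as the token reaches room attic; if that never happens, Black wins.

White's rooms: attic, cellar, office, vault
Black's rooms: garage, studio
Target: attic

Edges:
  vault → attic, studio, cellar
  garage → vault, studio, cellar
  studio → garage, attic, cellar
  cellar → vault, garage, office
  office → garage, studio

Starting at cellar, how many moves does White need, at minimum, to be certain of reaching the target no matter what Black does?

A0 = {attic}
A1: add {vault} — vault (White) has vault→attic.
A2: add {cellar} — cellar (White) has cellar→vault.
A3 = A2; e.g. garage (Black) can still go to studio. Fixed point.
cellar enters the attractor at level 2, so White can force the target in 2 moves from there.

2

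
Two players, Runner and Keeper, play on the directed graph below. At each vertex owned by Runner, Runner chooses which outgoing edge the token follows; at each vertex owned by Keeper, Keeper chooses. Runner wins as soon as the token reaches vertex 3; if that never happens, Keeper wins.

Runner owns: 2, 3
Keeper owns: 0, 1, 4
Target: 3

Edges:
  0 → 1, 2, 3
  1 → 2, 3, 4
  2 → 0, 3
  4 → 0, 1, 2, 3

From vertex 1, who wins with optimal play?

Keeper

A0 = {3}
A1: add {2} — 2 (Runner) has 2→3.
A2 = A1; e.g. 0 (Keeper) can still go to 1. Fixed point.
1 never enters the attractor, so Keeper can avoid the target forever.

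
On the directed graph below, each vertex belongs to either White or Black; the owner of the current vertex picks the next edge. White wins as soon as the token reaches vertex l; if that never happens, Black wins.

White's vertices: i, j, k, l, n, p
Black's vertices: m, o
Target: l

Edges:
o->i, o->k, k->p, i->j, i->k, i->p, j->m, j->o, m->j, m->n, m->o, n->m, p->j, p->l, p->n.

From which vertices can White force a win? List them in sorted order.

A0 = {l}
A1: add {p} — p (White) has p→l.
A2: add {i, k} — i (White) has i→p; k (White) has k→p.
A3: add {o} — o (Black): all of {i, k} already in.
A4: add {j} — j (White) has j→o.
A5 = A4; e.g. m (Black) can still go to n. Fixed point.
White's winning region = {i, j, k, l, o, p}.

i, j, k, l, o, p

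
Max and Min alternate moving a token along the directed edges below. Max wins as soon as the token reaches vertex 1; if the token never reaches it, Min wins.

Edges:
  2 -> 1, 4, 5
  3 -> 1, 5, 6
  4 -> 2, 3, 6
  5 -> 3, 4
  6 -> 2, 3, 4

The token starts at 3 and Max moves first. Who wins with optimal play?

Max

Track states (vertex, player-to-move).
A0 = {(1,Max), (1,Min)}
A1: add {(2,Max), (3,Max)}.
(3,Max) ∈ A1 ⇒ Max forces the target.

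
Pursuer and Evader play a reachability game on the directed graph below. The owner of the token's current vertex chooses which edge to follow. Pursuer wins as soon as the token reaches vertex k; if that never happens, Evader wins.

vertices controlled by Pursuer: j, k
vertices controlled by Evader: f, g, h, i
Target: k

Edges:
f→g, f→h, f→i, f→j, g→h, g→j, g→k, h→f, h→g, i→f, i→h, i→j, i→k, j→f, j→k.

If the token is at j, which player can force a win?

Pursuer

A0 = {k}
A1: add {j} — j (Pursuer) has j→k.
A2 = A1; e.g. f (Evader) can still go to g. Fixed point.
j ∈ A1, so Pursuer can force the target.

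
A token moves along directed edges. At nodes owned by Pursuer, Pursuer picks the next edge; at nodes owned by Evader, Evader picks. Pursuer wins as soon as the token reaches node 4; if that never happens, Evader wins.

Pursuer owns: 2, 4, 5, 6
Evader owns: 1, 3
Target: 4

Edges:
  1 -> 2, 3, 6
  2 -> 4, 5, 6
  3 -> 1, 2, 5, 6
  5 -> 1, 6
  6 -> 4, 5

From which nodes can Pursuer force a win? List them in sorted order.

2, 4, 5, 6

A0 = {4}
A1: add {2, 6} — 2 (Pursuer) has 2→4; 6 (Pursuer) has 6→4.
A2: add {5} — 5 (Pursuer) has 5→6.
A3 = A2; e.g. 1 (Evader) can still go to 3. Fixed point.
Pursuer's winning region = {2, 4, 5, 6}.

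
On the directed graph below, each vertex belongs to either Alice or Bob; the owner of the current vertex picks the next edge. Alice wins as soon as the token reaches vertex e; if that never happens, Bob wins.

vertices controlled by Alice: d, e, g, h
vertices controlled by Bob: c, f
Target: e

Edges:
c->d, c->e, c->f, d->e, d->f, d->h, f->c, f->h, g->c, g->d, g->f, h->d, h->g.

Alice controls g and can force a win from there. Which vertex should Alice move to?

d

A0 = {e}
A1: add {d} — d (Alice) has d→e.
A2: add {g, h} — g (Alice) has g→d; h (Alice) has h→d.
A3 = A2; e.g. c (Bob) can still go to f. Fixed point.
From g, successor d is in the attractor (rank 1); the other successors c, f are not.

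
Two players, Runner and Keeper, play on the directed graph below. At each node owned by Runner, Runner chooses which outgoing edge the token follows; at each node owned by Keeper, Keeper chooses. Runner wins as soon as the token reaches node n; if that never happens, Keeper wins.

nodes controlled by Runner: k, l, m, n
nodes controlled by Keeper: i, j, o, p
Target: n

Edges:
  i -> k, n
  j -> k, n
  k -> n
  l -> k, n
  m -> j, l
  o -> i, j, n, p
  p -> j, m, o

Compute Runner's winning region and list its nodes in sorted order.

i, j, k, l, m, n

A0 = {n}
A1: add {k, l} — k (Runner) has k→n; l (Runner) has l→n.
A2: add {i, j, m} — i (Keeper): all of {k, n} already in; j (Keeper): all of {k, n} already in; m (Runner) has m→l.
A3 = A2; e.g. o (Keeper) can still go to p. Fixed point.
Runner's winning region = {i, j, k, l, m, n}.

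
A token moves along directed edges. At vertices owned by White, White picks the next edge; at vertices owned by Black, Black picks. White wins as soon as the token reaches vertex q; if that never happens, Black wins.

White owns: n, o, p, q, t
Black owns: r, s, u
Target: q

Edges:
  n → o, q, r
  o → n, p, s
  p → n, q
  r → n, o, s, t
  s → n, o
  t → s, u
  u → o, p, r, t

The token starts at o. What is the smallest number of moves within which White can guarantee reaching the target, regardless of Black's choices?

2

A0 = {q}
A1: add {n, p} — n (White) has n→q; p (White) has p→q.
A2: add {o} — o (White) has o→n.
o enters the attractor at level 2, so White can force the target in 2 moves from there.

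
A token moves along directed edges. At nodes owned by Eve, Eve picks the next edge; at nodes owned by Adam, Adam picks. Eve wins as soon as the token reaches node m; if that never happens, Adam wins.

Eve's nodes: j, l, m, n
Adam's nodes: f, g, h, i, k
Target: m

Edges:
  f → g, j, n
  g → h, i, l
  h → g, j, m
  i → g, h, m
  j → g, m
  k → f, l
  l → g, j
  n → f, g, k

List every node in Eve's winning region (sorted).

j, l, m

A0 = {m}
A1: add {j} — j (Eve) has j→m.
A2: add {l} — l (Eve) has l→j.
A3 = A2; e.g. f (Adam) can still go to g. Fixed point.
Eve's winning region = {j, l, m}.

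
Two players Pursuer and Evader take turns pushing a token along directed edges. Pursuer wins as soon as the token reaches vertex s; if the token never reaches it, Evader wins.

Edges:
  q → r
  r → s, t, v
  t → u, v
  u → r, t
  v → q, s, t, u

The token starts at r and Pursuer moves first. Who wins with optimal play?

Pursuer

Track states (vertex, player-to-move).
A0 = {(s,Pursuer), (s,Evader)}
A1: add {(r,Pursuer), (v,Pursuer)}.
(r,Pursuer) ∈ A1 ⇒ Pursuer forces the target.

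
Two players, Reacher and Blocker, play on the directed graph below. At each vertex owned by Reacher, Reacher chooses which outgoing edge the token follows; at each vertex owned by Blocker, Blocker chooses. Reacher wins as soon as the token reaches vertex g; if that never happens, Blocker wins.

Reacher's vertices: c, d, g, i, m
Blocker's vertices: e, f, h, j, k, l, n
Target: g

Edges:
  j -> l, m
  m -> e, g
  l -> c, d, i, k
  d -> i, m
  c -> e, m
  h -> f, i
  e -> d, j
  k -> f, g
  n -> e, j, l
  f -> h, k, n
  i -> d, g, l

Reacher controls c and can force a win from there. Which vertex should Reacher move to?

m

A0 = {g}
A1: add {i, m} — i (Reacher) has i→g; m (Reacher) has m→g.
A2: add {c, d} — c (Reacher) has c→m; d (Reacher) has d→i.
A3 = A2; e.g. e (Blocker) can still go to j. Fixed point.
From c, successor m is in the attractor (rank 1); the other successor e is not.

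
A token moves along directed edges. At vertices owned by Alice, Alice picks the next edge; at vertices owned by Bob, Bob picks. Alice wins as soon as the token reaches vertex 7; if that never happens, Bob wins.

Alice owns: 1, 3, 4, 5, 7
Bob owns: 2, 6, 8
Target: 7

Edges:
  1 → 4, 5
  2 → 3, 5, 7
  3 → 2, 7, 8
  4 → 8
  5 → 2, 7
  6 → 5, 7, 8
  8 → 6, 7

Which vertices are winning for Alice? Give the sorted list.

A0 = {7}
A1: add {3, 5} — 3 (Alice) has 3→7; 5 (Alice) has 5→7.
A2: add {1, 2} — 1 (Alice) has 1→5; 2 (Bob): all of {3, 5, 7} already in.
A3 = A2; e.g. 4 (Alice) has no edge into A2. Fixed point.
Alice's winning region = {1, 2, 3, 5, 7}.

1, 2, 3, 5, 7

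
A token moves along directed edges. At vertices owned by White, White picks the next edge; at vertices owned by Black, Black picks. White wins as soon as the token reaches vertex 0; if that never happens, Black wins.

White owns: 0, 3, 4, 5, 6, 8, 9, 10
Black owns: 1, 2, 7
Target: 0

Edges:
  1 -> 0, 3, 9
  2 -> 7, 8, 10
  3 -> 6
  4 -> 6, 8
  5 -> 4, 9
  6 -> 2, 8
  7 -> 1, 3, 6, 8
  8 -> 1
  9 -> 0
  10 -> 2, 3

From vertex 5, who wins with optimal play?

A0 = {0}
A1: add {9} — 9 (White) has 9→0.
A2: add {5} — 5 (White) has 5→9.
A3 = A2; e.g. 1 (Black) can still go to 3. Fixed point.
5 ∈ A2, so White can force the target.

White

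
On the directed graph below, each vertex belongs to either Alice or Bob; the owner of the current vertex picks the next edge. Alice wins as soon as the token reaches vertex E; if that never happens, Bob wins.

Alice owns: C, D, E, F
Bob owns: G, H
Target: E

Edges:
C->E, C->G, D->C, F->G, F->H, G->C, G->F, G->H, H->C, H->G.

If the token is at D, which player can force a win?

A0 = {E}
A1: add {C} — C (Alice) has C→E.
A2: add {D} — D (Alice) has D→C.
A3 = A2; e.g. F (Alice) has no edge into A2. Fixed point.
D ∈ A2, so Alice can force the target.

Alice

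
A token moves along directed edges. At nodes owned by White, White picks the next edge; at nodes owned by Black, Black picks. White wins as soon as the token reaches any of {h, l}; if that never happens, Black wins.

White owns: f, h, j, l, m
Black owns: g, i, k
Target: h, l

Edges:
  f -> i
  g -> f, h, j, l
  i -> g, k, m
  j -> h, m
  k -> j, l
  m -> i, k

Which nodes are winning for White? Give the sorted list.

h, j, k, l, m

A0 = {h, l}
A1: add {j} — j (White) has j→h.
A2: add {k} — k (Black): all of {j, l} already in.
A3: add {m} — m (White) has m→k.
A4 = A3; e.g. f (White) has no edge into A3. Fixed point.
White's winning region = {h, j, k, l, m}.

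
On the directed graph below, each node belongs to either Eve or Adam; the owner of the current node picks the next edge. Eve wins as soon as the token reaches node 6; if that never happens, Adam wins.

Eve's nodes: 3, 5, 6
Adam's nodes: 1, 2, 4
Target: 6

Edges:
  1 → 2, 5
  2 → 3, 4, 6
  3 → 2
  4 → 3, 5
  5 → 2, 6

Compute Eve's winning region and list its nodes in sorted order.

A0 = {6}
A1: add {5} — 5 (Eve) has 5→6.
A2 = A1; e.g. 1 (Adam) can still go to 2. Fixed point.
Eve's winning region = {5, 6}.

5, 6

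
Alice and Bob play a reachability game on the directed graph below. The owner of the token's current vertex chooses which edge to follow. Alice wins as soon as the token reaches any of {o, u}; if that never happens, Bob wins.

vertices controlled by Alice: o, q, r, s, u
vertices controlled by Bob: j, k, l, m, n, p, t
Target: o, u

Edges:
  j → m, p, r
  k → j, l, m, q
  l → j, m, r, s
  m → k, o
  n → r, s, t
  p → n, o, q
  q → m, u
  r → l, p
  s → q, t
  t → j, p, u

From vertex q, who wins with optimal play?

Alice

A0 = {o, u}
A1: add {q} — q (Alice) has q→u.
q ∈ A1, so Alice can force the target.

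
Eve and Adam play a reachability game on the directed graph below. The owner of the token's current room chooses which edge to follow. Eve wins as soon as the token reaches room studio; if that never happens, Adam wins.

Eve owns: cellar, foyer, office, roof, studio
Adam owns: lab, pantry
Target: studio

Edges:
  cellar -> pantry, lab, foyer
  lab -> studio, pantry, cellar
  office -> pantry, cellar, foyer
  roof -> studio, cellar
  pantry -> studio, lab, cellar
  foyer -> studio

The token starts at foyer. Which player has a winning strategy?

Eve

A0 = {studio}
A1: add {foyer, roof} — roof (Eve) has roof→studio; foyer (Eve) has foyer→studio.
foyer ∈ A1, so Eve can force the target.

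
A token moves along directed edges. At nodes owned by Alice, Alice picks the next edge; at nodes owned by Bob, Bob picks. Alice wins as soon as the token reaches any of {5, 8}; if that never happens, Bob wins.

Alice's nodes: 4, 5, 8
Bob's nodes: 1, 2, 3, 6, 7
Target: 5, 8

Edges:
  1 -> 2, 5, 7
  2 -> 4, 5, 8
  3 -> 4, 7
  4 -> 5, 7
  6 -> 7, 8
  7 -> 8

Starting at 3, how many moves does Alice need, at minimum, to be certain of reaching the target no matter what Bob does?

2

A0 = {5, 8}
A1: add {4, 7} — 4 (Alice) has 4→5; 7 (Bob): all of {8} already in.
A2: add {2, 3, 6} — 2 (Bob): all of {4, 5, 8} already in; 3 (Bob): all of {4, 7} already in; 6 (Bob): all of {7, 8} already in.
3 enters the attractor at level 2, so Alice can force the target in 2 moves from there.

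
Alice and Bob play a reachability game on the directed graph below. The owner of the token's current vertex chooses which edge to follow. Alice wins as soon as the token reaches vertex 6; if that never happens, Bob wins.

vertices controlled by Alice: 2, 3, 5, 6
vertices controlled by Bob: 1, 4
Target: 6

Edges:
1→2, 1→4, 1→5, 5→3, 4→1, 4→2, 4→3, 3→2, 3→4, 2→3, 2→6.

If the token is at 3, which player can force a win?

A0 = {6}
A1: add {2} — 2 (Alice) has 2→6.
A2: add {3} — 3 (Alice) has 3→2.
3 ∈ A2, so Alice can force the target.

Alice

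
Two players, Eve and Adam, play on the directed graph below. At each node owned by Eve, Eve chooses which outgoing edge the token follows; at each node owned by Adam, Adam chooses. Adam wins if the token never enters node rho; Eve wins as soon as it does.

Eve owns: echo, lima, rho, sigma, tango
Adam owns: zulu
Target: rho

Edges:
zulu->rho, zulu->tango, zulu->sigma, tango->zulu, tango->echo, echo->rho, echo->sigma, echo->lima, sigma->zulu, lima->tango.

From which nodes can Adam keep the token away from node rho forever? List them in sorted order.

sigma, zulu

A0 = {rho}
A1: add {echo} — echo (Eve) has echo→rho.
A2: add {tango} — tango (Eve) has tango→echo.
A3: add {lima} — lima (Eve) has lima→tango.
A4 = A3; e.g. zulu (Adam) can still go to sigma. Fixed point.
Eve's attractor = {echo, lima, rho, tango}; Adam avoids the target exactly from the complement.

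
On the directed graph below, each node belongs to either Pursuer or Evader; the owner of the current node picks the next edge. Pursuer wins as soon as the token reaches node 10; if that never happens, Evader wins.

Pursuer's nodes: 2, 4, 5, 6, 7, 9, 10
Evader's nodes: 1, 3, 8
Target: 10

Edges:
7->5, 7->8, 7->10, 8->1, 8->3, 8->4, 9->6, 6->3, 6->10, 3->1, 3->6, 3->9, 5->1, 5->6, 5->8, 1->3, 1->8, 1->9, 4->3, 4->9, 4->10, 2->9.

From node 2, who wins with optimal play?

Pursuer

A0 = {10}
A1: add {4, 6, 7} — 4 (Pursuer) has 4→10; 6 (Pursuer) has 6→10; 7 (Pursuer) has 7→10.
A2: add {5, 9} — 5 (Pursuer) has 5→6; 9 (Pursuer) has 9→6.
A3: add {2} — 2 (Pursuer) has 2→9.
A4 = A3; e.g. 1 (Evader) can still go to 3. Fixed point.
2 ∈ A3, so Pursuer can force the target.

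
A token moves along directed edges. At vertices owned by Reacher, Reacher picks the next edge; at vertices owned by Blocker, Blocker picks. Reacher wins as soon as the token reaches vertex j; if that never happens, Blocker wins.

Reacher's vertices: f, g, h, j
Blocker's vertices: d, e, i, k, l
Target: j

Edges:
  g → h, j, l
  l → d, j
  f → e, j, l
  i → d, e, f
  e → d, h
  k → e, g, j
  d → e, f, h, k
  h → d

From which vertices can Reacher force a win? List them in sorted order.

A0 = {j}
A1: add {f, g} — f (Reacher) has f→j; g (Reacher) has g→j.
A2 = A1; e.g. d (Blocker) can still go to e. Fixed point.
Reacher's winning region = {f, g, j}.

f, g, j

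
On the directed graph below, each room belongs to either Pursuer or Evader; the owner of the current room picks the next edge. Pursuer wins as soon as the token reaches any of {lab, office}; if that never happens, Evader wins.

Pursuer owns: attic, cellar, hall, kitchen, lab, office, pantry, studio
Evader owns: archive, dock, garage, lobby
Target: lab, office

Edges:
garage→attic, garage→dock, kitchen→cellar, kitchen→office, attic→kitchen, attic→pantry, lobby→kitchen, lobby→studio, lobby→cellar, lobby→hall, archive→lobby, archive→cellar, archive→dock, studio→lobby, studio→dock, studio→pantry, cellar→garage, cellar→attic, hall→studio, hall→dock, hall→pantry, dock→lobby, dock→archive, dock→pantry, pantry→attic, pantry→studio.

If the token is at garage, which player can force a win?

Evader

A0 = {lab, office}
A1: add {kitchen} — kitchen (Pursuer) has kitchen→office.
A2: add {attic} — attic (Pursuer) has attic→kitchen.
A3: add {cellar, pantry} — cellar (Pursuer) has cellar→attic; pantry (Pursuer) has pantry→attic.
A4: add {hall, studio} — studio (Pursuer) has studio→pantry; hall (Pursuer) has hall→pantry.
A5: add {lobby} — lobby (Evader): all of {kitchen, studio, cellar, hall} already in.
A6 = A5; e.g. garage (Evader) can still go to dock. Fixed point.
garage never enters the attractor, so Evader can avoid the target forever.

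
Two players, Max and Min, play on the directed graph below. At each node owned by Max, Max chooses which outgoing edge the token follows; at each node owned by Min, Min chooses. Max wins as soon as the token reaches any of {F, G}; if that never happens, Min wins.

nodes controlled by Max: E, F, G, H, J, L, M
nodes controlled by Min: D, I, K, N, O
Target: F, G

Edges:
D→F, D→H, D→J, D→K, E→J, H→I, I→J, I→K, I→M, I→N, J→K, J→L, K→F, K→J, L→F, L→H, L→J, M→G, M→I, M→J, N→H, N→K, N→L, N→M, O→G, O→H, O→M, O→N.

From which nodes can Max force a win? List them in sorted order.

E, F, G, J, K, L, M

A0 = {F, G}
A1: add {L, M} — L (Max) has L→F; M (Max) has M→G.
A2: add {J} — J (Max) has J→L.
A3: add {E, K} — E (Max) has E→J; K (Min): all of {F, J} already in.
A4 = A3; e.g. D (Min) can still go to H. Fixed point.
Max's winning region = {E, F, G, J, K, L, M}.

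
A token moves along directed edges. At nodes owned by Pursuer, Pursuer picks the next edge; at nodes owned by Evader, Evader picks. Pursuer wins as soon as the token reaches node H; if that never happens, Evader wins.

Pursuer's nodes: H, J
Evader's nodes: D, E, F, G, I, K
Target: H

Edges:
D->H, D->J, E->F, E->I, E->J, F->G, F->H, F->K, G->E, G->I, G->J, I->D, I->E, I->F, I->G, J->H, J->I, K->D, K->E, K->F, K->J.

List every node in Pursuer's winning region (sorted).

D, H, J

A0 = {H}
A1: add {J} — J (Pursuer) has J→H.
A2: add {D} — D (Evader): all of {H, J} already in.
A3 = A2; e.g. E (Evader) can still go to F. Fixed point.
Pursuer's winning region = {D, H, J}.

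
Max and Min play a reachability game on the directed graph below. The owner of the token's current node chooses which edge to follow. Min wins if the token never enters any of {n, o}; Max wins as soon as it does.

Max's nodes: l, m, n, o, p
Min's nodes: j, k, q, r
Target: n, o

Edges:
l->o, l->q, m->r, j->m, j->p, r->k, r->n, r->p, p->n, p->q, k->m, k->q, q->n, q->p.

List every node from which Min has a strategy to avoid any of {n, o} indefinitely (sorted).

j, k, m, r

A0 = {n, o}
A1: add {l, p} — l (Max) has l→o; p (Max) has p→n.
A2: add {q} — q (Min): all of {n, p} already in.
A3 = A2; e.g. j (Min) can still go to m. Fixed point.
Max's attractor = {l, n, o, p, q}; Min avoids the target exactly from the complement.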